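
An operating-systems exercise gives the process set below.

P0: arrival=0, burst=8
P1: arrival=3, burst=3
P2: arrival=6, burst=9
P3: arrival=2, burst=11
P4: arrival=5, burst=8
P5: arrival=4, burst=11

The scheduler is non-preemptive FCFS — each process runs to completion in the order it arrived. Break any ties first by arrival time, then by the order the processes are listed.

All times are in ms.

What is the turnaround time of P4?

36

Timeline: | P0 0-8 | P3 8-19 | P1 19-22 | P5 22-33 | P4 33-41 | P2 41-50 |
Completion: P0=8  P1=22  P2=50  P3=19  P4=41  P5=33
Turnaround(P4) = completion − arrival = 41 − 5 = 36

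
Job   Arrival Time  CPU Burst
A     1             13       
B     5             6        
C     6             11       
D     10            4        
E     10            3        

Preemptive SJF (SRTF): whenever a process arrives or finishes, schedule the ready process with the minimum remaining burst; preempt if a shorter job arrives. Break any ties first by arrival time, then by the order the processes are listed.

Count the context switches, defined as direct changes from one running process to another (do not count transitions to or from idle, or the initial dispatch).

5

Schedule: | idle 0-1 | A 1-5 | B 5-11 | E 11-14 | D 14-18 | A 18-27 | C 27-38 |
Completion: A=27  B=11  C=38  D=18  E=14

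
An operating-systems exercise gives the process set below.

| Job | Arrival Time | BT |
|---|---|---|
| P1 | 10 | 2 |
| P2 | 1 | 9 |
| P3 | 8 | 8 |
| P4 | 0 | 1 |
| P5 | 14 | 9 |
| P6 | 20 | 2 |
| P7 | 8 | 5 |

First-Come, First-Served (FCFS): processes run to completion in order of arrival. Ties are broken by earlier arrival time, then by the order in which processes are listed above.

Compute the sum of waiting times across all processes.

Timeline: | P4 0-1 | P2 1-10 | P3 10-18 | P7 18-23 | P1 23-25 | P5 25-34 | P6 34-36 |
Completion: P1=25  P2=10  P3=18  P4=1  P5=34  P6=36  P7=23
Turnaround (C−A): P1=15  P2=9  P3=10  P4=1  P5=20  P6=16  P7=15
Waiting = turnaround − burst: P1=13, P2=0, P3=2, P4=0, P5=11, P6=14, P7=10
Total waiting = 13 + 0 + 2 + 0 + 11 + 14 + 10 = 50

50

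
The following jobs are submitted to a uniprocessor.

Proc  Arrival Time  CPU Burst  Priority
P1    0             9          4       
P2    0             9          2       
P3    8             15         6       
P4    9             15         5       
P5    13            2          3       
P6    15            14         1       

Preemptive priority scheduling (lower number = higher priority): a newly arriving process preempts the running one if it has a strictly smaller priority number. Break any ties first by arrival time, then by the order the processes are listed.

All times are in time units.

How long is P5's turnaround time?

Schedule: | P2 0-9 | P1 9-13 | P5 13-15 | P6 15-29 | P1 29-34 | P4 34-49 | P3 49-64 |
Completion: P1=34  P2=9  P3=64  P4=49  P5=15  P6=29
Turnaround (C−A): P1=34  P2=9  P3=56  P4=40  P5=2  P6=14
Turnaround(P5) = completion − arrival = 15 − 13 = 2

2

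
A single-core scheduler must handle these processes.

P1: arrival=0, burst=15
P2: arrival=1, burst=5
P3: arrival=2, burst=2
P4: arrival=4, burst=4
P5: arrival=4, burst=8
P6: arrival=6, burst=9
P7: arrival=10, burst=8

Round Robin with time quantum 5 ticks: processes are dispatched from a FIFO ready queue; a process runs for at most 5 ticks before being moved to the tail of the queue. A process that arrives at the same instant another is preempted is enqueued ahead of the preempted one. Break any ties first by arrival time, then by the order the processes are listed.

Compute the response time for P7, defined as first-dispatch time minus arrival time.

21

Timeline: | P1 0-5 | P2 5-10 | P3 10-12 | P4 12-16 | P5 16-21 | P1 21-26 | P6 26-31 | P7 31-36 | P5 36-39 | P1 39-44 | P6 44-48 | P7 48-51 |
Completion: P1=44  P2=10  P3=12  P4=16  P5=39  P6=48  P7=51
Response(P7) = first start − arrival = 31 − 10 = 21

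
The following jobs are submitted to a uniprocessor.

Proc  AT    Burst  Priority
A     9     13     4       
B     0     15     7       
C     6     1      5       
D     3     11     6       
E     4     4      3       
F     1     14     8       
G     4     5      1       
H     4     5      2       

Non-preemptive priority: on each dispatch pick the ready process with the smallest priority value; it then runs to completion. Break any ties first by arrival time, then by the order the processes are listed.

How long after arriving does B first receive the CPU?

0

Gantt: | B 0-15 | G 15-20 | H 20-25 | E 25-29 | A 29-42 | C 42-43 | D 43-54 | F 54-68 |
Completion: A=42  B=15  C=43  D=54  E=29  F=68  G=20  H=25
Response(B) = first start − arrival = 0 − 0 = 0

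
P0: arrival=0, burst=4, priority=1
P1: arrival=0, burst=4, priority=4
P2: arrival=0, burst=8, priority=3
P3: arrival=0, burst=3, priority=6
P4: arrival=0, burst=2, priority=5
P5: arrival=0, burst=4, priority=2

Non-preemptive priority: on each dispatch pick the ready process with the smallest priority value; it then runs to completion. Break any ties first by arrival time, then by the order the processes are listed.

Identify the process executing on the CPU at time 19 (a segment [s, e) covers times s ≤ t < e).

Gantt: | P0 0-4 | P5 4-8 | P2 8-16 | P1 16-20 | P4 20-22 | P3 22-25 |
Completion: P0=4  P1=20  P2=16  P3=25  P4=22  P5=8
Turnaround (C−A): P0=4  P1=20  P2=16  P3=25  P4=22  P5=8

P1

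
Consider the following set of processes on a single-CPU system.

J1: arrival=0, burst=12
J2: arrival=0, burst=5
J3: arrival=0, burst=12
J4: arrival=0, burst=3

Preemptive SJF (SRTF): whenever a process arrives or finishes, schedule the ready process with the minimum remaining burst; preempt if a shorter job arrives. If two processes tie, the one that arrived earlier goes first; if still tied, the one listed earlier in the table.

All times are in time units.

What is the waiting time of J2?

3

Schedule: | J4 0-3 | J2 3-8 | J1 8-20 | J3 20-32 |
Completion: J1=20  J2=8  J3=32  J4=3
Waiting(J2) = turnaround − burst = 8 − 5 = 3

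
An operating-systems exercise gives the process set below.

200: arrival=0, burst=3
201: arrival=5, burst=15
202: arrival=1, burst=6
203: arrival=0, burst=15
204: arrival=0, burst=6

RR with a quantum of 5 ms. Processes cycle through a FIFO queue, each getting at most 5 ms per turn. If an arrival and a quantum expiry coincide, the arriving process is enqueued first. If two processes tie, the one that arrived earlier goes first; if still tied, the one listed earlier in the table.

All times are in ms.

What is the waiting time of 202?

23

Timeline: | 200 0-3 | 203 3-8 | 204 8-13 | 202 13-18 | 201 18-23 | 203 23-28 | 204 28-29 | 202 29-30 | 201 30-35 | 203 35-40 | 201 40-45 |
Completion: 200=3  201=45  202=30  203=40  204=29
Turnaround (C−A): 200=3  201=40  202=29  203=40  204=29
Waiting(202) = turnaround − burst = 29 − 6 = 23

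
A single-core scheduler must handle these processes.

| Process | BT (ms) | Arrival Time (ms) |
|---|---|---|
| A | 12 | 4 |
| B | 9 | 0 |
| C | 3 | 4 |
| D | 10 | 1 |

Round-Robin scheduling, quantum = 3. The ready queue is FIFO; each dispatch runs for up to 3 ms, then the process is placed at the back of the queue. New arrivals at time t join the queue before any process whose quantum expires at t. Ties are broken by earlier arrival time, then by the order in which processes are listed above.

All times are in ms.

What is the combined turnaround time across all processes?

Schedule: | B 0-3 | D 3-6 | B 6-9 | A 9-12 | C 12-15 | D 15-18 | B 18-21 | A 21-24 | D 24-27 | A 27-30 | D 30-31 | A 31-34 |
Completion: A=34  B=21  C=15  D=31
Turnaround (C−A): A=30  B=21  C=11  D=30
Turnaround = completion − arrival: A=30, B=21, C=11, D=30
Total turnaround = 30 + 21 + 11 + 30 = 92

92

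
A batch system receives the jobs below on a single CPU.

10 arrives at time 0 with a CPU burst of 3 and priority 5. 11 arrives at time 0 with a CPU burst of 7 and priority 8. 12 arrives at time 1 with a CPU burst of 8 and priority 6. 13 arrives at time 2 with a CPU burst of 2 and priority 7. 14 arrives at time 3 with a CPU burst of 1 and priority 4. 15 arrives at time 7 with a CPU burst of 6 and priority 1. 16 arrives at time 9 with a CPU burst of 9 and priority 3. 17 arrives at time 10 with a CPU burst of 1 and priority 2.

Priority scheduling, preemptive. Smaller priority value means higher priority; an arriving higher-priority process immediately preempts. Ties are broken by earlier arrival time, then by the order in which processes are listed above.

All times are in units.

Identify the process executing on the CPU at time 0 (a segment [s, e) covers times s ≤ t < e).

Gantt: | 10 0-3 | 14 3-4 | 12 4-7 | 15 7-13 | 17 13-14 | 16 14-23 | 12 23-28 | 13 28-30 | 11 30-37 |
Completion: 10=3  11=37  12=28  13=30  14=4  15=13  16=23  17=14
Turnaround (C−A): 10=3  11=37  12=27  13=28  14=1  15=6  16=14  17=4

10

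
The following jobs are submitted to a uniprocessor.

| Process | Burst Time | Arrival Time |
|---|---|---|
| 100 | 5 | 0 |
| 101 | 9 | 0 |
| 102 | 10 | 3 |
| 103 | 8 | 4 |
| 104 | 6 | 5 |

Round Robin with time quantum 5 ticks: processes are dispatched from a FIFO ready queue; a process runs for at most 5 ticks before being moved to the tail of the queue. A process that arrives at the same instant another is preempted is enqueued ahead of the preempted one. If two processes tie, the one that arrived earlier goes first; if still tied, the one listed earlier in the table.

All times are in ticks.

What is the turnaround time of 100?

Gantt: | 100 0-5 | 101 5-10 | 102 10-15 | 103 15-20 | 104 20-25 | 101 25-29 | 102 29-34 | 103 34-37 | 104 37-38 |
Completion: 100=5  101=29  102=34  103=37  104=38
Turnaround (C−A): 100=5  101=29  102=31  103=33  104=33
Turnaround(100) = completion − arrival = 5 − 0 = 5

5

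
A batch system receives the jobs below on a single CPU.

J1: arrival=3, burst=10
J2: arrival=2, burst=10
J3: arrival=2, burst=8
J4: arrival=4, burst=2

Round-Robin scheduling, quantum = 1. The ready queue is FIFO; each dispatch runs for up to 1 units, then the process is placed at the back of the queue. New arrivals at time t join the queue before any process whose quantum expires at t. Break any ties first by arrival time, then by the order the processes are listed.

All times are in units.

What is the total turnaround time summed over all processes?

Timeline: | idle 0-2 | J2 2-3 | J3 3-4 | J1 4-5 | J2 5-6 | J4 6-7 | J3 7-8 | J1 8-9 | J2 9-10 | J4 10-11 | J3 11-12 | J1 12-13 | J2 13-14 | J3 14-15 | J1 15-16 | J2 16-17 | J3 17-18 | J1 18-19 | J2 19-20 | J3 20-21 | J1 21-22 | J2 22-23 | J3 23-24 | J1 24-25 | J2 25-26 | J3 26-27 | J1 27-28 | J2 28-29 | J1 29-30 | J2 30-31 | J1 31-32 |
Completion: J1=32  J2=31  J3=27  J4=11
Turnaround (C−A): J1=29  J2=29  J3=25  J4=7
Turnaround = completion − arrival: J1=29, J2=29, J3=25, J4=7
Total turnaround = 29 + 29 + 25 + 7 = 90

90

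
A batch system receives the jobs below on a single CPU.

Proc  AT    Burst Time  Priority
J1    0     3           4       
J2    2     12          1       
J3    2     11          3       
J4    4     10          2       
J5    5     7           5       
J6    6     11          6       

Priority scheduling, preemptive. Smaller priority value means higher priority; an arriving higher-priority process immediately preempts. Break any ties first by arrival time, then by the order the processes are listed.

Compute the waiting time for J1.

Timeline: | J1 0-2 | J2 2-14 | J4 14-24 | J3 24-35 | J1 35-36 | J5 36-43 | J6 43-54 |
Completion: J1=36  J2=14  J3=35  J4=24  J5=43  J6=54
Waiting(J1) = turnaround − burst = 36 − 3 = 33

33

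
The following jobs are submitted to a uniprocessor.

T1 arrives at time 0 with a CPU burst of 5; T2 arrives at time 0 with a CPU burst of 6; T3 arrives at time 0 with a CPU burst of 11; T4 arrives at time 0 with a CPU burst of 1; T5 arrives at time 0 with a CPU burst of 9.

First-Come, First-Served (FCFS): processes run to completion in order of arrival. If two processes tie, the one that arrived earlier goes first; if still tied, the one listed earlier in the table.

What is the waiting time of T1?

0

Timeline: | T1 0-5 | T2 5-11 | T3 11-22 | T4 22-23 | T5 23-32 |
Completion: T1=5  T2=11  T3=22  T4=23  T5=32
Waiting(T1) = turnaround − burst = 5 − 5 = 0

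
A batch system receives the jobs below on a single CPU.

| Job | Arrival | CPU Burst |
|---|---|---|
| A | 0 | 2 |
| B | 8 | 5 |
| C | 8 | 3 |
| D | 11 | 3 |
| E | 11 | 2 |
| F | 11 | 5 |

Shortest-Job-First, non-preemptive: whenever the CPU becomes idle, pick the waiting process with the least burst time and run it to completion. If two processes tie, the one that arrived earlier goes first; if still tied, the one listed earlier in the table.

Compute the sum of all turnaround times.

40

Timeline: | A 0-2 | idle 2-8 | C 8-11 | E 11-13 | D 13-16 | B 16-21 | F 21-26 |
Completion: A=2  B=21  C=11  D=16  E=13  F=26
Turnaround (C−A): A=2  B=13  C=3  D=5  E=2  F=15
Turnaround = completion − arrival: A=2, B=13, C=3, D=5, E=2, F=15
Total turnaround = 2 + 13 + 3 + 5 + 2 + 15 = 40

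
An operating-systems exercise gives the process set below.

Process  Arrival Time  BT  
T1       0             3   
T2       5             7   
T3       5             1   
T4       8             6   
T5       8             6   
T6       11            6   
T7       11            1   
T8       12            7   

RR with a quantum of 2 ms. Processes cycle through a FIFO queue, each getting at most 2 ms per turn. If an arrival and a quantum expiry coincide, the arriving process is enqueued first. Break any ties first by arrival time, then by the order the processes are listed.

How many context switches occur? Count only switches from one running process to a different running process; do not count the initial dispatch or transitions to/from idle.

17

Timeline: | T1 0-3 | idle 3-5 | T2 5-7 | T3 7-8 | T2 8-10 | T4 10-12 | T5 12-14 | T2 14-16 | T6 16-18 | T7 18-19 | T8 19-21 | T4 21-23 | T5 23-25 | T2 25-26 | T6 26-28 | T8 28-30 | T4 30-32 | T5 32-34 | T6 34-36 | T8 36-39 |
Completion: T1=3  T2=26  T3=8  T4=32  T5=34  T6=36  T7=19  T8=39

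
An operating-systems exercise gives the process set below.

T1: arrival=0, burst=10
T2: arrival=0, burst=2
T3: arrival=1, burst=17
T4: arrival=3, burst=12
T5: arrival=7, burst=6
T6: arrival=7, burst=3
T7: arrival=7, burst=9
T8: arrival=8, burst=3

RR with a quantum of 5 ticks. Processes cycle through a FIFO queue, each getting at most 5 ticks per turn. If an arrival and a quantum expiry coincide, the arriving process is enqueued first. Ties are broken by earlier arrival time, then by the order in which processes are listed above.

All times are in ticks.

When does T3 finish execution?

62

Gantt: | T1 0-5 | T2 5-7 | T3 7-12 | T4 12-17 | T1 17-22 | T5 22-27 | T6 27-30 | T7 30-35 | T8 35-38 | T3 38-43 | T4 43-48 | T5 48-49 | T7 49-53 | T3 53-58 | T4 58-60 | T3 60-62 |
Completion: T1=22  T2=7  T3=62  T4=60  T5=49  T6=30  T7=53  T8=38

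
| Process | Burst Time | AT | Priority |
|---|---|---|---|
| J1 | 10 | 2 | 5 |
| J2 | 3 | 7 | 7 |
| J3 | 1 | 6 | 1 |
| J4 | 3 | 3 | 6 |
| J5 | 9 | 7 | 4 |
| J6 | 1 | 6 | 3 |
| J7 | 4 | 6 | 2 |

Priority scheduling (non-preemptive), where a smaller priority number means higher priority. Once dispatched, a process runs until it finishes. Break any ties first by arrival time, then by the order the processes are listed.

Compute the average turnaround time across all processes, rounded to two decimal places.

Gantt: | idle 0-2 | J1 2-12 | J3 12-13 | J7 13-17 | J6 17-18 | J5 18-27 | J4 27-30 | J2 30-33 |
Completion: J1=12  J2=33  J3=13  J4=30  J5=27  J6=18  J7=17
Turnaround (C−A): J1=10  J2=26  J3=7  J4=27  J5=20  J6=12  J7=11
Turnaround times: J1=10, J2=26, J3=7, J4=27, J5=20, J6=12, J7=11
Average turnaround = (10+26+7+27+20+12+11) / 7 = 113/7 = 16.14

16.14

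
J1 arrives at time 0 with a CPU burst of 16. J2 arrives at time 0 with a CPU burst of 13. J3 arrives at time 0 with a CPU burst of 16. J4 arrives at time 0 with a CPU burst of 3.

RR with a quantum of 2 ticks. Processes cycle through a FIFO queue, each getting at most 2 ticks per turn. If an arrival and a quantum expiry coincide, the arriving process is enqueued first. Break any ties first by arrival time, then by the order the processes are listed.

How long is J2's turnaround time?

42

Timeline: | J1 0-2 | J2 2-4 | J3 4-6 | J4 6-8 | J1 8-10 | J2 10-12 | J3 12-14 | J4 14-15 | J1 15-17 | J2 17-19 | J3 19-21 | J1 21-23 | J2 23-25 | J3 25-27 | J1 27-29 | J2 29-31 | J3 31-33 | J1 33-35 | J2 35-37 | J3 37-39 | J1 39-41 | J2 41-42 | J3 42-44 | J1 44-46 | J3 46-48 |
Completion: J1=46  J2=42  J3=48  J4=15
Turnaround (C−A): J1=46  J2=42  J3=48  J4=15
Turnaround(J2) = completion − arrival = 42 − 0 = 42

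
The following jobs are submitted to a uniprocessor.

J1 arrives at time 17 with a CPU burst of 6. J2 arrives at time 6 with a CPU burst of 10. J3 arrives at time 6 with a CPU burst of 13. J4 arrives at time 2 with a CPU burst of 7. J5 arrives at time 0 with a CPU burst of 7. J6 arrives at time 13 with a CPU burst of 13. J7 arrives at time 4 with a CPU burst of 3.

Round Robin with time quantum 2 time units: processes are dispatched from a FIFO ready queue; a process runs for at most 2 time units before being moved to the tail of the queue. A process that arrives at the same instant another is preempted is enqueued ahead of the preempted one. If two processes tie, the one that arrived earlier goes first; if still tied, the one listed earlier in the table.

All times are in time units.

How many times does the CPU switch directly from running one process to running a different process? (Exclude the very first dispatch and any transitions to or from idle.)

Timeline: | J5 0-2 | J4 2-4 | J5 4-6 | J7 6-8 | J4 8-10 | J2 10-12 | J3 12-14 | J5 14-16 | J7 16-17 | J4 17-19 | J2 19-21 | J6 21-23 | J3 23-25 | J5 25-26 | J1 26-28 | J4 28-29 | J2 29-31 | J6 31-33 | J3 33-35 | J1 35-37 | J2 37-39 | J6 39-41 | J3 41-43 | J1 43-45 | J2 45-47 | J6 47-49 | J3 49-51 | J6 51-53 | J3 53-55 | J6 55-57 | J3 57-58 | J6 58-59 |
Completion: J1=45  J2=47  J3=58  J4=29  J5=26  J6=59  J7=17
Turnaround (C−A): J1=28  J2=41  J3=52  J4=27  J5=26  J6=46  J7=13

31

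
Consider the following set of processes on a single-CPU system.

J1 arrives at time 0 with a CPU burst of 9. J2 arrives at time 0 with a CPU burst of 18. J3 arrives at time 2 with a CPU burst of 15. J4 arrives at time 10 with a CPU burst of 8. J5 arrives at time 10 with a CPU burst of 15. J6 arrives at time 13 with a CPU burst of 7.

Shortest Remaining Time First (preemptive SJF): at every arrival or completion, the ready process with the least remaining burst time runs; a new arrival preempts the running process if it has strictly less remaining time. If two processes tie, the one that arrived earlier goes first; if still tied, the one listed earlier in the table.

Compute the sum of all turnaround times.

182

Schedule: | J1 0-9 | J3 9-10 | J4 10-18 | J6 18-25 | J3 25-39 | J5 39-54 | J2 54-72 |
Completion: J1=9  J2=72  J3=39  J4=18  J5=54  J6=25
Turnaround (C−A): J1=9  J2=72  J3=37  J4=8  J5=44  J6=12
Turnaround = completion − arrival: J1=9, J2=72, J3=37, J4=8, J5=44, J6=12
Total turnaround = 9 + 72 + 37 + 8 + 44 + 12 = 182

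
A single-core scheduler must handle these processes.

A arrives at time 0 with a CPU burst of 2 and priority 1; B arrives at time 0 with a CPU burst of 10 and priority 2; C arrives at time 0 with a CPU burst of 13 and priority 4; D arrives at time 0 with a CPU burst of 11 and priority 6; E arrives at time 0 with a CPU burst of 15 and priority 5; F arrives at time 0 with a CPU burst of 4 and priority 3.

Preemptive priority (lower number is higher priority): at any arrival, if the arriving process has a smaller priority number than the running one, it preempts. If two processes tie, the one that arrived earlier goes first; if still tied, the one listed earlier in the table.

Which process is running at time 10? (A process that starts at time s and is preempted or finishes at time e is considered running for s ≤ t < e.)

B

Timeline: | A 0-2 | B 2-12 | F 12-16 | C 16-29 | E 29-44 | D 44-55 |
Completion: A=2  B=12  C=29  D=55  E=44  F=16
Turnaround (C−A): A=2  B=12  C=29  D=55  E=44  F=16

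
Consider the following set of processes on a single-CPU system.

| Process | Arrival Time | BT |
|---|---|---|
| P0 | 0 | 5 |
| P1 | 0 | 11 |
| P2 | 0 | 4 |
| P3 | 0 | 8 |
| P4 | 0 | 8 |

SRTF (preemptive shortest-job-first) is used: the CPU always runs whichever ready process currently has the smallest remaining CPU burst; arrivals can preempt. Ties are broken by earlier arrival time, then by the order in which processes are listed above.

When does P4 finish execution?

Schedule: | P2 0-4 | P0 4-9 | P3 9-17 | P4 17-25 | P1 25-36 |
Completion: P0=9  P1=36  P2=4  P3=17  P4=25
Turnaround (C−A): P0=9  P1=36  P2=4  P3=17  P4=25

25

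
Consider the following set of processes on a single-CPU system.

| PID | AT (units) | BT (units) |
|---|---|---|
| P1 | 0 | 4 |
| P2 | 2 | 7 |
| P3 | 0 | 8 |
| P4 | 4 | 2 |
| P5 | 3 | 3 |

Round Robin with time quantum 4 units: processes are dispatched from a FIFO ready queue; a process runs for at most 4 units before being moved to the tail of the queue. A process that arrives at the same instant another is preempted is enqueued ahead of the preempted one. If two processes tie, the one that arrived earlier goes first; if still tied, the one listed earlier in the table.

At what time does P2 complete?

24

Gantt: | P1 0-4 | P3 4-8 | P2 8-12 | P5 12-15 | P4 15-17 | P3 17-21 | P2 21-24 |
Completion: P1=4  P2=24  P3=21  P4=17  P5=15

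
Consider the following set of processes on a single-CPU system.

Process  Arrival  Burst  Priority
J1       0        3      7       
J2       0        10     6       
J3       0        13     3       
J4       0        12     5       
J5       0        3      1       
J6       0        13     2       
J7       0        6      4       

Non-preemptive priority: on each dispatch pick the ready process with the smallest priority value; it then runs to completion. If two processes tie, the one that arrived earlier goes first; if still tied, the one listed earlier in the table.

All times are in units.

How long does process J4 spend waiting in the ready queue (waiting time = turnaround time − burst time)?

Schedule: | J5 0-3 | J6 3-16 | J3 16-29 | J7 29-35 | J4 35-47 | J2 47-57 | J1 57-60 |
Completion: J1=60  J2=57  J3=29  J4=47  J5=3  J6=16  J7=35
Waiting(J4) = turnaround − burst = 47 − 12 = 35

35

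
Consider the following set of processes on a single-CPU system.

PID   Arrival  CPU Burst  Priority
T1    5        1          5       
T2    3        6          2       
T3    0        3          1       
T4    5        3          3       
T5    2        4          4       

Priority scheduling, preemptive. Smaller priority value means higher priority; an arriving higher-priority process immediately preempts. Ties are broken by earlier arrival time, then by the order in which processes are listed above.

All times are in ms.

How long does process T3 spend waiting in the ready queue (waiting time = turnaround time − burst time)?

Schedule: | T3 0-3 | T2 3-9 | T4 9-12 | T5 12-16 | T1 16-17 |
Completion: T1=17  T2=9  T3=3  T4=12  T5=16
Waiting(T3) = turnaround − burst = 3 − 3 = 0

0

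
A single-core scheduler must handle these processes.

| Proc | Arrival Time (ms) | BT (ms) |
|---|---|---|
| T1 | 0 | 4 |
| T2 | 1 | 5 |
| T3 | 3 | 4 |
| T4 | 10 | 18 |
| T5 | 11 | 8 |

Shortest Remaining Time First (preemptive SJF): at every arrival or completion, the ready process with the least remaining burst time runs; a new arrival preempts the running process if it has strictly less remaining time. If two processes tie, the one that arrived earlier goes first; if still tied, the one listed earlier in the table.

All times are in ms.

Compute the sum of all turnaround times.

60

Schedule: | T1 0-4 | T3 4-8 | T2 8-13 | T5 13-21 | T4 21-39 |
Completion: T1=4  T2=13  T3=8  T4=39  T5=21
Turnaround = completion − arrival: T1=4, T2=12, T3=5, T4=29, T5=10
Total turnaround = 4 + 12 + 5 + 29 + 10 = 60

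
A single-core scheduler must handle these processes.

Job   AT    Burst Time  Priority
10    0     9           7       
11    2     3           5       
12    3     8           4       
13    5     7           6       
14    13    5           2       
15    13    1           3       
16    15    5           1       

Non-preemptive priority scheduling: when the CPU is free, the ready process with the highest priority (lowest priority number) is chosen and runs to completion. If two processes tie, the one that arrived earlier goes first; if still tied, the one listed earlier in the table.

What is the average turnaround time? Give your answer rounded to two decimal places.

17.29

Schedule: | 10 0-9 | 12 9-17 | 16 17-22 | 14 22-27 | 15 27-28 | 11 28-31 | 13 31-38 |
Completion: 10=9  11=31  12=17  13=38  14=27  15=28  16=22
Turnaround times: 10=9, 11=29, 12=14, 13=33, 14=14, 15=15, 16=7
Average turnaround = (9+29+14+33+14+15+7) / 7 = 121/7 = 17.29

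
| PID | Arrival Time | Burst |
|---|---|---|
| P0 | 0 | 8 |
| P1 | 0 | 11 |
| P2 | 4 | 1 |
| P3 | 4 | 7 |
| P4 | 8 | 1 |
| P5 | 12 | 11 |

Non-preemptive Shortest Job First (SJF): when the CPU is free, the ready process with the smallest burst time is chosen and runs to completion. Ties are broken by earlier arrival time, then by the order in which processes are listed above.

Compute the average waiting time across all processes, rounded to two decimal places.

7.33

Schedule: | P0 0-8 | P2 8-9 | P4 9-10 | P3 10-17 | P1 17-28 | P5 28-39 |
Completion: P0=8  P1=28  P2=9  P3=17  P4=10  P5=39
Waiting times: P0=0, P1=17, P2=4, P3=6, P4=1, P5=16
Average waiting = (0+17+4+6+1+16) / 6 = 44/6 = 7.33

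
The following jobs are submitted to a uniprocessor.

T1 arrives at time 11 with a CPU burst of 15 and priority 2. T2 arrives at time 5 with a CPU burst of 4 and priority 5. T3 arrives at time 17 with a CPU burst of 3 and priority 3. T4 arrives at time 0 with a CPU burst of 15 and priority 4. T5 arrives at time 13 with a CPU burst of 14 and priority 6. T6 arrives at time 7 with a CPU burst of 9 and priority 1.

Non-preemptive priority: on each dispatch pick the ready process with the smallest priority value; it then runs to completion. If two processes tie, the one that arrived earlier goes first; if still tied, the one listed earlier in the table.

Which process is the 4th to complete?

T3

Timeline: | T4 0-15 | T6 15-24 | T1 24-39 | T3 39-42 | T2 42-46 | T5 46-60 |
Completion: T1=39  T2=46  T3=42  T4=15  T5=60  T6=24
Finish order: T4 → T6 → T1 → T3 → T2 → T5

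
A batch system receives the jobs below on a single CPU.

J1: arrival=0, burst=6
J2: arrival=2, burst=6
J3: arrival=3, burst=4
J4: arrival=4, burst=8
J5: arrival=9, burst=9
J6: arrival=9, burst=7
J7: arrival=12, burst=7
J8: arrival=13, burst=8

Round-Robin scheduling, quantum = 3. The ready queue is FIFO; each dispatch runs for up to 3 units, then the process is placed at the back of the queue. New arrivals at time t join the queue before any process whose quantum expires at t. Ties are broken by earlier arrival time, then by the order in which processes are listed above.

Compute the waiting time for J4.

Gantt: | J1 0-3 | J2 3-6 | J3 6-9 | J1 9-12 | J4 12-15 | J2 15-18 | J5 18-21 | J6 21-24 | J3 24-25 | J7 25-28 | J8 28-31 | J4 31-34 | J5 34-37 | J6 37-40 | J7 40-43 | J8 43-46 | J4 46-48 | J5 48-51 | J6 51-52 | J7 52-53 | J8 53-55 |
Completion: J1=12  J2=18  J3=25  J4=48  J5=51  J6=52  J7=53  J8=55
Turnaround (C−A): J1=12  J2=16  J3=22  J4=44  J5=42  J6=43  J7=41  J8=42
Waiting(J4) = turnaround − burst = 44 − 8 = 36

36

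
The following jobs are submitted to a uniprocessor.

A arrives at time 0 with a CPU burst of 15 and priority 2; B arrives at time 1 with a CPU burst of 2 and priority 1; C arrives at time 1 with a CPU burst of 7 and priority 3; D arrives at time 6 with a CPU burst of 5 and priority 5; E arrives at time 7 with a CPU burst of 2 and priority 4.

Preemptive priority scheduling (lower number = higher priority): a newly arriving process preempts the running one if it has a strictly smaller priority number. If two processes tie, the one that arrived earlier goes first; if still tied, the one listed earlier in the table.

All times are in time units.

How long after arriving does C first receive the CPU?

Gantt: | A 0-1 | B 1-3 | A 3-17 | C 17-24 | E 24-26 | D 26-31 |
Completion: A=17  B=3  C=24  D=31  E=26
Turnaround (C−A): A=17  B=2  C=23  D=25  E=19
Response(C) = first start − arrival = 17 − 1 = 16

16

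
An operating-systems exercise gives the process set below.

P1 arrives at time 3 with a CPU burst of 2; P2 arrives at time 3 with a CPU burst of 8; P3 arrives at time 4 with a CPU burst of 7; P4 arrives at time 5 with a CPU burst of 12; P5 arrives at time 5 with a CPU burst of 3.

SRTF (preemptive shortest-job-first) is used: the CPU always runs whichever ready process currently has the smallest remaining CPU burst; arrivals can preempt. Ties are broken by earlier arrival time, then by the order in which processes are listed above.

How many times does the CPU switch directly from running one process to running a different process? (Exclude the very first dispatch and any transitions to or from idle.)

Timeline: | idle 0-3 | P1 3-5 | P5 5-8 | P3 8-15 | P2 15-23 | P4 23-35 |
Completion: P1=5  P2=23  P3=15  P4=35  P5=8

4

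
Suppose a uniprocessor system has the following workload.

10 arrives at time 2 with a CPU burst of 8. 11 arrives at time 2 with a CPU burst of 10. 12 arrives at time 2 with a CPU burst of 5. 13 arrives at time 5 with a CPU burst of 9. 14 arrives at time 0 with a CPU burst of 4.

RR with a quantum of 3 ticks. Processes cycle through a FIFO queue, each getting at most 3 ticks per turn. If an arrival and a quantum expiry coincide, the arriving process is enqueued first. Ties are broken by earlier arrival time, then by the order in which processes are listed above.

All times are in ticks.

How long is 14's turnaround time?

Gantt: | 14 0-3 | 10 3-6 | 11 6-9 | 12 9-12 | 14 12-13 | 13 13-16 | 10 16-19 | 11 19-22 | 12 22-24 | 13 24-27 | 10 27-29 | 11 29-32 | 13 32-35 | 11 35-36 |
Completion: 10=29  11=36  12=24  13=35  14=13
Turnaround (C−A): 10=27  11=34  12=22  13=30  14=13
Turnaround(14) = completion − arrival = 13 − 0 = 13

13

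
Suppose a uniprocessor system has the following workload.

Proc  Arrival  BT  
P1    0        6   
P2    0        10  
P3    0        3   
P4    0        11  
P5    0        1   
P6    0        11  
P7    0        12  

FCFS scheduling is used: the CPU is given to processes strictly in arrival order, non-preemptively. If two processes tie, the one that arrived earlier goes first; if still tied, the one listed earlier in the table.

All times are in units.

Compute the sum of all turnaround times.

198

Schedule: | P1 0-6 | P2 6-16 | P3 16-19 | P4 19-30 | P5 30-31 | P6 31-42 | P7 42-54 |
Completion: P1=6  P2=16  P3=19  P4=30  P5=31  P6=42  P7=54
Turnaround = completion − arrival: P1=6, P2=16, P3=19, P4=30, P5=31, P6=42, P7=54
Total turnaround = 6 + 16 + 19 + 30 + 31 + 42 + 54 = 198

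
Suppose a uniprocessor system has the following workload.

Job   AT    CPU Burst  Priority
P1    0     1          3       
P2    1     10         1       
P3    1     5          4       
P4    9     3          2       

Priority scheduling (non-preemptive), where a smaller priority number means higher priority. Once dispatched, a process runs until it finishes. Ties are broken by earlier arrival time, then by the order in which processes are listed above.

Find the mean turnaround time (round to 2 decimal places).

8.50

Schedule: | P1 0-1 | P2 1-11 | P4 11-14 | P3 14-19 |
Completion: P1=1  P2=11  P3=19  P4=14
Turnaround times: P1=1, P2=10, P3=18, P4=5
Average turnaround = (1+10+18+5) / 4 = 34/4 = 8.50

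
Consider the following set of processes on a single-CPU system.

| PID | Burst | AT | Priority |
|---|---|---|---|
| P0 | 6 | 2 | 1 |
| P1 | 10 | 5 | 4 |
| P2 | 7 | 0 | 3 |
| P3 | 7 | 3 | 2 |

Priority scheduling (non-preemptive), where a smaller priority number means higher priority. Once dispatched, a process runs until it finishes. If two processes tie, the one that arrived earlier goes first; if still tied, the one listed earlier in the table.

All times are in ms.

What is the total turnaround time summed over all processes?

60

Schedule: | P2 0-7 | P0 7-13 | P3 13-20 | P1 20-30 |
Completion: P0=13  P1=30  P2=7  P3=20
Turnaround (C−A): P0=11  P1=25  P2=7  P3=17
Turnaround = completion − arrival: P0=11, P1=25, P2=7, P3=17
Total turnaround = 11 + 25 + 7 + 17 = 60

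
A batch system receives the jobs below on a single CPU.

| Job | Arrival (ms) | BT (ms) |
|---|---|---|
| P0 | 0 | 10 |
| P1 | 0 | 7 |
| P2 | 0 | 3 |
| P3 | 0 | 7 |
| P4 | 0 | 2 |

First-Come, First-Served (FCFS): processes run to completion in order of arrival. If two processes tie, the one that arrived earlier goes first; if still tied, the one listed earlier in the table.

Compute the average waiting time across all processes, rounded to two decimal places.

14.80

Timeline: | P0 0-10 | P1 10-17 | P2 17-20 | P3 20-27 | P4 27-29 |
Completion: P0=10  P1=17  P2=20  P3=27  P4=29
Turnaround (C−A): P0=10  P1=17  P2=20  P3=27  P4=29
Waiting times: P0=0, P1=10, P2=17, P3=20, P4=27
Average waiting = (0+10+17+20+27) / 5 = 74/5 = 14.80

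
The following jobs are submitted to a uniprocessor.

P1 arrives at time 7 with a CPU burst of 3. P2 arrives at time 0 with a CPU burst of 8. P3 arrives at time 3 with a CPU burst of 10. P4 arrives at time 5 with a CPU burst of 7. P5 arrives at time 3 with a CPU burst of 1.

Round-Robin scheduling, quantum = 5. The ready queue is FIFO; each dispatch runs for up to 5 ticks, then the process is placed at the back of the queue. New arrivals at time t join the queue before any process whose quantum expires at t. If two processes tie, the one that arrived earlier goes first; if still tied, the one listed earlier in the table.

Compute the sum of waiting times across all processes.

Timeline: | P2 0-5 | P3 5-10 | P5 10-11 | P4 11-16 | P2 16-19 | P1 19-22 | P3 22-27 | P4 27-29 |
Completion: P1=22  P2=19  P3=27  P4=29  P5=11
Turnaround (C−A): P1=15  P2=19  P3=24  P4=24  P5=8
Waiting = turnaround − burst: P1=12, P2=11, P3=14, P4=17, P5=7
Total waiting = 12 + 11 + 14 + 17 + 7 = 61

61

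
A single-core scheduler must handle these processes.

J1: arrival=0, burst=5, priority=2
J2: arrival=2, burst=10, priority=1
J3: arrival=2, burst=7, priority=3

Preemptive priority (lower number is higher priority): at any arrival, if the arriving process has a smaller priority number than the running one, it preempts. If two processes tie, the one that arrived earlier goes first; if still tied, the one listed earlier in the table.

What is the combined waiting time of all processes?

23

Timeline: | J1 0-2 | J2 2-12 | J1 12-15 | J3 15-22 |
Completion: J1=15  J2=12  J3=22
Turnaround (C−A): J1=15  J2=10  J3=20
Waiting = turnaround − burst: J1=10, J2=0, J3=13
Total waiting = 10 + 0 + 13 = 23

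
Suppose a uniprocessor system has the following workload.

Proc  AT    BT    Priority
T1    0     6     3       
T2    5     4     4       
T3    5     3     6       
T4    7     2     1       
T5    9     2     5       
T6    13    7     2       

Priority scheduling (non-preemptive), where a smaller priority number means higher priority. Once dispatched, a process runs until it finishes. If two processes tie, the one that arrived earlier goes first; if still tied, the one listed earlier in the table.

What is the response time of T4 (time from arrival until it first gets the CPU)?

3

Gantt: | T1 0-6 | T2 6-10 | T4 10-12 | T5 12-14 | T6 14-21 | T3 21-24 |
Completion: T1=6  T2=10  T3=24  T4=12  T5=14  T6=21
Turnaround (C−A): T1=6  T2=5  T3=19  T4=5  T5=5  T6=8
Response(T4) = first start − arrival = 10 − 7 = 3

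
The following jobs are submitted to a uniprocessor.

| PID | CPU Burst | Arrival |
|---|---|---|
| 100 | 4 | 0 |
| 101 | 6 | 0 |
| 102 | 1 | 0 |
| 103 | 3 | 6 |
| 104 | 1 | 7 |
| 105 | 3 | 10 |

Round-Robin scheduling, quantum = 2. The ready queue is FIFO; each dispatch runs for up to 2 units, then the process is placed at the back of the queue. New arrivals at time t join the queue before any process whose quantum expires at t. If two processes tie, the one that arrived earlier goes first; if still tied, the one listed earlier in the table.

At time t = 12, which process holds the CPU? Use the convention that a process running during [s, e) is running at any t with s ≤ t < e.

101

Schedule: | 100 0-2 | 101 2-4 | 102 4-5 | 100 5-7 | 101 7-9 | 103 9-11 | 104 11-12 | 101 12-14 | 105 14-16 | 103 16-17 | 105 17-18 |
Completion: 100=7  101=14  102=5  103=17  104=12  105=18
Turnaround (C−A): 100=7  101=14  102=5  103=11  104=5  105=8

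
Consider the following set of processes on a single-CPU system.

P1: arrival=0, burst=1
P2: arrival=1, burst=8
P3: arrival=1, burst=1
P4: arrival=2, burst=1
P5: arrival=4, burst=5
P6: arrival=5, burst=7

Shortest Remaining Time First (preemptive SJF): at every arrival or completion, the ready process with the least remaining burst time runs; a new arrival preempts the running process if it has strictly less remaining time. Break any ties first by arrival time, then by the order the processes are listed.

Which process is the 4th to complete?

Gantt: | P1 0-1 | P3 1-2 | P4 2-3 | P2 3-4 | P5 4-9 | P2 9-16 | P6 16-23 |
Completion: P1=1  P2=16  P3=2  P4=3  P5=9  P6=23
Turnaround (C−A): P1=1  P2=15  P3=1  P4=1  P5=5  P6=18
Finish order: P1 → P3 → P4 → P5 → P2 → P6

P5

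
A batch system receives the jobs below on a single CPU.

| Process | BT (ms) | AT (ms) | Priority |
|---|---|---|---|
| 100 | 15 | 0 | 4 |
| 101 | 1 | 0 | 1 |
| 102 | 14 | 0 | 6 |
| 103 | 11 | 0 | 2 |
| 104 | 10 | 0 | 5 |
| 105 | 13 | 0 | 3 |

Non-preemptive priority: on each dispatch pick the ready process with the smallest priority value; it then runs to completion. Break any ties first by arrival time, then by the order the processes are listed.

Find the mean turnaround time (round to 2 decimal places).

Schedule: | 101 0-1 | 103 1-12 | 105 12-25 | 100 25-40 | 104 40-50 | 102 50-64 |
Completion: 100=40  101=1  102=64  103=12  104=50  105=25
Turnaround (C−A): 100=40  101=1  102=64  103=12  104=50  105=25
Turnaround times: 100=40, 101=1, 102=64, 103=12, 104=50, 105=25
Average turnaround = (40+1+64+12+50+25) / 6 = 192/6 = 32.00

32.00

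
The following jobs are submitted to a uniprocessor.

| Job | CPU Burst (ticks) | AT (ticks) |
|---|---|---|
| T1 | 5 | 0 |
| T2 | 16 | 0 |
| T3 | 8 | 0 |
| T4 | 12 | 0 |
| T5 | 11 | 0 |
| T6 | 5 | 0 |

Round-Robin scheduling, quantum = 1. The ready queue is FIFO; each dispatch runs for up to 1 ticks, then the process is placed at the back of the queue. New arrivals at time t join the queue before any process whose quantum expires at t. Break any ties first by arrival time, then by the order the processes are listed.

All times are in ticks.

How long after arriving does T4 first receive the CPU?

Timeline: | T1 0-1 | T2 1-2 | T3 2-3 | T4 3-4 | T5 4-5 | T6 5-6 | T1 6-7 | T2 7-8 | T3 8-9 | T4 9-10 | T5 10-11 | T6 11-12 | T1 12-13 | T2 13-14 | T3 14-15 | T4 15-16 | T5 16-17 | T6 17-18 | T1 18-19 | T2 19-20 | T3 20-21 | T4 21-22 | T5 22-23 | T6 23-24 | T1 24-25 | T2 25-26 | T3 26-27 | T4 27-28 | T5 28-29 | T6 29-30 | T2 30-31 | T3 31-32 | T4 32-33 | T5 33-34 | T2 34-35 | T3 35-36 | T4 36-37 | T5 37-38 | T2 38-39 | T3 39-40 | T4 40-41 | T5 41-42 | T2 42-43 | T4 43-44 | T5 44-45 | T2 45-46 | T4 46-47 | T5 47-48 | T2 48-49 | T4 49-50 | T5 50-51 | T2 51-52 | T4 52-53 | T2 53-57 |
Completion: T1=25  T2=57  T3=40  T4=53  T5=51  T6=30
Turnaround (C−A): T1=25  T2=57  T3=40  T4=53  T5=51  T6=30
Response(T4) = first start − arrival = 3 − 0 = 3

3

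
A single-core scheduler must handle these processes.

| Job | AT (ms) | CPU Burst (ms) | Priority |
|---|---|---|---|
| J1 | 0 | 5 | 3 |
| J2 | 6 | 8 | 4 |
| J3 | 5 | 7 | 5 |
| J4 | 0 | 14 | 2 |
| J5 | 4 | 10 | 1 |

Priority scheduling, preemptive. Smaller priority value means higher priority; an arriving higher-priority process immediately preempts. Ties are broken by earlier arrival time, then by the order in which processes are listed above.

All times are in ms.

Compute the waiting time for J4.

Gantt: | J4 0-4 | J5 4-14 | J4 14-24 | J1 24-29 | J2 29-37 | J3 37-44 |
Completion: J1=29  J2=37  J3=44  J4=24  J5=14
Waiting(J4) = turnaround − burst = 24 − 14 = 10

10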